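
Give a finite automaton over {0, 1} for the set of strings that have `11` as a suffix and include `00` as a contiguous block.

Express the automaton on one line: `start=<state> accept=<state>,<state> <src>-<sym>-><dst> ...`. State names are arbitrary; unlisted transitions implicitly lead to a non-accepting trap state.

Run two small machines in parallel and take their product. One (3 states) tracks how much of the suffix `11` has currently been matched; the other (3 states) tracks whether and how much of `00` has been seen. Each combined state is a pair, one component from each; accept when both components accept.
With 7 states:
        0   1  
>  S0   S1  S2 
   S1   S3  S2 
   S2   S1  S4 
   S3   S3  S5 
   S4   S1  S4 
   S5   S3  S6 
 * S6   S3  S6 
(> = start, * = accepting)

start=S0 accept=S6 S0-0->S1 S0-1->S2 S1-0->S3 S1-1->S2 S2-0->S1 S2-1->S4 S3-0->S3 S3-1->S5 S4-0->S1 S4-1->S4 S5-0->S3 S5-1->S6 S6-0->S3 S6-1->S6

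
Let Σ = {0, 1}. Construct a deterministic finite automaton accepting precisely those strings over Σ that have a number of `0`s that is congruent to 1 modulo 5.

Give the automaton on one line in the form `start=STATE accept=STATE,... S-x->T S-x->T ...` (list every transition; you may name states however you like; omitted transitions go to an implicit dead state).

start=q0 accept=q1 q0-0->q1 q0-1->q0 q1-0->q2 q1-1->q1 q2-0->q3 q2-1->q2 q3-0->q4 q3-1->q3 q4-0->q0 q4-1->q4

Keep the running count of `0`s modulo 5: each `0` advances along the cycle q0 → q1 → q2 → q3 → q4 → q0 while other symbols loop. Accept at q1.
        0   1  
>  q0   q1  q0 
 * q1   q2  q1 
   q2   q3  q2 
   q3   q4  q3 
   q4   q0  q4 
(> = start, * = accepting)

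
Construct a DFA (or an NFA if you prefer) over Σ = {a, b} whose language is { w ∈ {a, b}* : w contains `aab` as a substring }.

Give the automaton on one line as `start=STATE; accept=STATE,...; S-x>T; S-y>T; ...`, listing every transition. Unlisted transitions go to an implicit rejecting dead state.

start=q0; accept=q3; q0-a>q1; q0-b>q0; q1-a>q2; q1-b>q0; q2-a>q2; q2-b>q3; q3-a>q3; q3-b>q3

States q0..q2 record the length of the longest prefix of `aab` that matches the current input suffix. Reaching q3 means `aab` has been seen, and we stay there forever. Accept from q3.
With 4 states:
        a   b  
>  q0   q1  q0 
   q1   q2  q0 
   q2   q2  q3 
 * q3   q3  q3 
(> = start, * = accepting)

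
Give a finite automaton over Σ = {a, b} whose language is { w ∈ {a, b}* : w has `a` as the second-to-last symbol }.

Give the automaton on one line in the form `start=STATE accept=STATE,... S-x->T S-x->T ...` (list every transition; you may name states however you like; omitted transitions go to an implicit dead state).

start=q0 accept=q3,q4 q0-a->q1 q0-b->q2 q1-a->q3 q1-b->q4 q2-a->q5 q2-b->q6 q3-a->q3 q3-b->q4 q4-a->q5 q4-b->q6 q5-a->q3 q5-b->q4 q6-a->q5 q6-b->q6

Because acceptance depends on a position counted from the end, the machine has to buffer the most recent 2 symbols. Make each state the string of the last up-to-2 symbols read; on input `x` shift the window left and append `x`. Accept when the buffered window has length 2 and begins with `a`.
With 7 states:
        a   b  
>  q0   q1  q2 
   q1   q3  q4 
   q2   q5  q6 
 * q3   q3  q4 
 * q4   q5  q6 
   q5   q3  q4 
   q6   q5  q6 
(> = start, * = accepting)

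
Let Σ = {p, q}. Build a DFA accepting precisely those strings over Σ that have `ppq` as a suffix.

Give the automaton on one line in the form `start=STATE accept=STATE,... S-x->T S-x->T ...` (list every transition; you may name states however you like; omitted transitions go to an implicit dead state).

Remember how much of `ppq` the current input suffix matches. State A means no match yet; B means the last symbol is `p`; C means the last 2 symbols are `pp`; D means the last 3 symbols are `ppq`. Only D accepts. On a mismatch, fall back to the longest proper suffix that is still a prefix of `ppq`.
A 4-state machine:
       p  q 
>  A   B  A 
   B   C  A 
   C   C  D 
 * D   B  A 
(> = start, * = accepting)

start=A accept=D A-p->B A-q->A B-p->C B-q->A C-p->C C-q->D D-p->B D-q->A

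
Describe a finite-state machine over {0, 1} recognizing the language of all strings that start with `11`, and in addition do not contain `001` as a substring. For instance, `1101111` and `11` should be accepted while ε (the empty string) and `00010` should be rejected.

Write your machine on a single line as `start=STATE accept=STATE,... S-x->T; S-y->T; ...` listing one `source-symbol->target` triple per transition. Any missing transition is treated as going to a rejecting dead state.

start=A; accept=F,H,I; A-0->B; A-1->C; B-0->D; B-1->E; C-0->B; C-1->F; D-0->D; D-1->G; E-0->B; E-1->E; F-0->H; F-1->F; G-0->G; G-1->G; H-0->I; H-1->F; I-0->I; I-1->J; J-0->J; J-1->J

Build one automaton per condition and run them in lockstep. The first has 4 states tracking whether the input so far still matches the prefix `11`; the second has 4 states tracking partial matches of the forbidden pattern `001`. A product state is a pair (one from each), accepting exactly when both do.
A 10-state machine:
       0  1 
>  A   B  C 
   B   D  E 
   C   B  F 
   D   D  G 
   E   B  E 
 * F   H  F 
   G   G  G 
 * H   I  F 
 * I   I  J 
   J   J  J 
(> = start, * = accepting)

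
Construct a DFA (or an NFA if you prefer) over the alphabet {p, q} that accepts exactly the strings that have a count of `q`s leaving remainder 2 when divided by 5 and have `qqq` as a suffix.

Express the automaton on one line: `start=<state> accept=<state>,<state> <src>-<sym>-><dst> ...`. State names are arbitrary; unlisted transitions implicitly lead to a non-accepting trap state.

Run two small machines in parallel and take their product. One (5 states) tracks the count of `q`s modulo 5; the other (4 states) tracks how much of the suffix `qqq` has currently been matched. Each combined state is a pair, one component from each; accept when both components accept.
20 states suffice.
          p    q  
>  S0     S0   S1 
   S1     S2   S3 
   S2     S2   S4 
   S3     S5   S6 
   S4     S5   S7 
   S5     S5   S8 
   S6     S9  S10 
   S7     S9  S10 
   S8     S9  S11 
   S9     S9  S12 
   S10   S13  S14 
   S11   S13  S14 
   S12   S13  S15 
   S13   S13  S16 
   S14    S0  S17 
   S15    S0  S17 
   S16    S0  S18 
   S17    S2  S19 
   S18    S2  S19 
 * S19    S5   S6 
(> = start, * = accepting)

start=S0 accept=S19 S0-p->S0 S0-q->S1 S1-p->S2 S1-q->S3 S2-p->S2 S2-q->S4 S3-p->S5 S3-q->S6 S4-p->S5 S4-q->S7 S5-p->S5 S5-q->S8 S6-p->S9 S6-q->S10 S7-p->S9 S7-q->S10 S8-p->S9 S8-q->S11 S9-p->S9 S9-q->S12 S10-p->S13 S10-q->S14 S11-p->S13 S11-q->S14 S12-p->S13 S12-q->S15 S13-p->S13 S13-q->S16 S14-p->S0 S14-q->S17 S15-p->S0 S15-q->S17 S16-p->S0 S16-q->S18 S17-p->S2 S17-q->S19 S18-p->S2 S18-q->S19 S19-p->S5 S19-q->S6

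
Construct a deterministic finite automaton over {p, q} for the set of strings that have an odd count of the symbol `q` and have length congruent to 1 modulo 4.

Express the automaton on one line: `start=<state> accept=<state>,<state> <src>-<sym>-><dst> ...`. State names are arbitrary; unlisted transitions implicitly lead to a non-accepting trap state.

Run two small machines in parallel and take their product. One (2 states) tracks the count of `q`s modulo 2; the other (4 states) tracks the input length modulo 4. Each combined state is a pair, one component from each; accept when both components accept.
An 8-state machine:
        p   q  
>  s0   s1  s2 
   s1   s3  s4 
 * s2   s4  s3 
   s3   s5  s6 
   s4   s6  s5 
   s5   s0  s7 
   s6   s7  s0 
   s7   s2  s1 
(> = start, * = accepting)

start=s0 accept=s2 s0-p->s1 s0-q->s2 s1-p->s3 s1-q->s4 s2-p->s4 s2-q->s3 s3-p->s5 s3-q->s6 s4-p->s6 s4-q->s5 s5-p->s0 s5-q->s7 s6-p->s7 s6-q->s0 s7-p->s2 s7-q->s1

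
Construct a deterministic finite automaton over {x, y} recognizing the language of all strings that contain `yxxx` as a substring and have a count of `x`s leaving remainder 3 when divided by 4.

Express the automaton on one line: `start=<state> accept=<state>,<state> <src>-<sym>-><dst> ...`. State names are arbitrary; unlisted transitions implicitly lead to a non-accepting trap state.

start=q0 accept=q13 q0-x->q1 q0-y->q2 q1-x->q3 q1-y->q4 q2-x->q5 q2-y->q2 q3-x->q6 q3-y->q7 q4-x->q8 q4-y->q4 q5-x->q9 q5-y->q4 q6-x->q0 q6-y->q10 q7-x->q11 q7-y->q7 q8-x->q12 q8-y->q7 q9-x->q13 q9-y->q7 q10-x->q14 q10-y->q10 q11-x->q15 q11-y->q10 q12-x->q16 q12-y->q10 q13-x->q16 q13-y->q13 q14-x->q17 q14-y->q2 q15-x->q18 q15-y->q2 q16-x->q18 q16-y->q16 q17-x->q19 q17-y->q4 q18-x->q19 q18-y->q18 q19-x->q13 q19-y->q19

Handle the two conditions separately and then intersect. The first has 5 states tracking whether and how much of `yxxx` has been seen; the second has 4 states tracking the count of `x`s modulo 4. A product state is a pair (one from each), accepting exactly when both do.
          x    y  
>  q0     q1   q2 
   q1     q3   q4 
   q2     q5   q2 
   q3     q6   q7 
   q4     q8   q4 
   q5     q9   q4 
   q6     q0  q10 
   q7    q11   q7 
   q8    q12   q7 
   q9    q13   q7 
   q10   q14  q10 
   q11   q15  q10 
   q12   q16  q10 
 * q13   q16  q13 
   q14   q17   q2 
   q15   q18   q2 
   q16   q18  q16 
   q17   q19   q4 
   q18   q19  q18 
   q19   q13  q19 
(> = start, * = accepting)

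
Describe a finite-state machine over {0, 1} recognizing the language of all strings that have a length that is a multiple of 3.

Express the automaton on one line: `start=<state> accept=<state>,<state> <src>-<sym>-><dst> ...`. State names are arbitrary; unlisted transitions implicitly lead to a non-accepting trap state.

start=q0 accept=q0 q0-0->q1 q0-1->q1 q1-0->q2 q1-1->q2 q2-0->q0 q2-1->q0

Only the length mod 3 matters, so use a 3-cycle: from any state, every input symbol moves to the next state, wrapping q2 back to q0. Mark q0 accepting.
        0   1  
>* q0   q1  q1 
   q1   q2  q2 
   q2   q0  q0 
(> = start, * = accepting)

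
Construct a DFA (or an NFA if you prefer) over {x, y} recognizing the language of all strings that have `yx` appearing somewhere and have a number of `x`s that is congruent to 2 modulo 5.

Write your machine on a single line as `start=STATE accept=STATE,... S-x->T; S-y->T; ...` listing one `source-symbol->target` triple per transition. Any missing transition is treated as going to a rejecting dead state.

Build one automaton per condition and run them in lockstep. One (3 states) tracks whether and how much of `yx` has been seen; the other (5 states) tracks the count of `x`s modulo 5. Each combined state is a pair, one component from each; accept when both components accept.
A 15-state machine:
       x  y 
>  A   B  C 
   B   D  E 
   C   F  C 
   D   G  H 
   E   I  E 
   F   I  F 
   G   J  K 
   H   L  H 
 * I   L  I 
   J   A  M 
   K   N  K 
   L   N  L 
   M   O  M 
   N   O  N 
   O   F  O 
(> = start, * = accepting)

start=A; accept=I; A-x->B; A-y->C; B-x->D; B-y->E; C-x->F; C-y->C; D-x->G; D-y->H; E-x->I; E-y->E; F-x->I; F-y->F; G-x->J; G-y->K; H-x->L; H-y->H; I-x->L; I-y->I; J-x->A; J-y->M; K-x->N; K-y->K; L-x->N; L-y->L; M-x->O; M-y->M; N-x->O; N-y->N; O-x->F; O-y->O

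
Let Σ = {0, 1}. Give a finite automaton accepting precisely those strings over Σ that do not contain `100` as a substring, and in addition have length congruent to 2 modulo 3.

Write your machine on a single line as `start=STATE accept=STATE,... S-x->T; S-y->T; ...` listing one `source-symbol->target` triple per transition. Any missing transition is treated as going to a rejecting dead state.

Run two small machines in parallel and take their product. One (4 states) tracks partial matches of the forbidden pattern `100`; the other (3 states) tracks the input length modulo 3. Each combined state is a pair, one component from each; accept when both components accept. Minimizing collapses redundant product states.
A 10-state machine:
       0  1 
>  A   B  C 
   B   D  E 
   C   F  E 
 * D   A  G 
 * E   H  G 
 * F   I  G 
   G   J  C 
   H   I  C 
   I   I  I 
   J   I  E 
(> = start, * = accepting)

start=A; accept=D,E,F; A-0->B; A-1->C; B-0->D; B-1->E; C-0->F; C-1->E; D-0->A; D-1->G; E-0->H; E-1->G; F-0->I; F-1->G; G-0->J; G-1->C; H-0->I; H-1->C; I-0->I; I-1->I; J-0->I; J-1->E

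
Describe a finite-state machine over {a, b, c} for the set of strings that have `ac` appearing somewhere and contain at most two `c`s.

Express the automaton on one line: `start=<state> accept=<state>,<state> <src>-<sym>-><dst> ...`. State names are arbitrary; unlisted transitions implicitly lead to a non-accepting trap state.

Run two small machines in parallel and take their product. The first has 3 states tracking whether and how much of `ac` has been seen; the second has 4 states tracking the count of `c`s, saturating at 3. A product state is a pair (one from each), accepting exactly when both do. Equivalent product states are then merged.
With 7 states:
        a   b   c  
>  q0   q1  q0  q2 
   q1   q1  q0  q3 
   q2   q4  q2  q5 
 * q3   q3  q3  q6 
   q4   q4  q2  q6 
   q5   q5  q5  q5 
 * q6   q6  q6  q5 
(> = start, * = accepting)

start=q0 accept=q3,q6 q0-a->q1 q0-b->q0 q0-c->q2 q1-a->q1 q1-b->q0 q1-c->q3 q2-a->q4 q2-b->q2 q2-c->q5 q3-a->q3 q3-b->q3 q3-c->q6 q4-a->q4 q4-b->q2 q4-c->q6 q5-a->q5 q5-b->q5 q5-c->q5 q6-a->q6 q6-b->q6 q6-c->q5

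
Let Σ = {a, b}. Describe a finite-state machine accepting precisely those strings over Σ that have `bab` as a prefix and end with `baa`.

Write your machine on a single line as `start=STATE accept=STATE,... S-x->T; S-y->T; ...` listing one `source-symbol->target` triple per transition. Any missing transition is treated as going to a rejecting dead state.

start=q0; accept=q6; q0-a->q1; q0-b->q2; q1-a->q1; q1-b->q1; q2-a->q3; q2-b->q1; q3-a->q1; q3-b->q4; q4-a->q5; q4-b->q4; q5-a->q6; q5-b->q4; q6-a->q7; q6-b->q4; q7-a->q7; q7-b->q4

Build one automaton per condition and run them in lockstep. The first has 5 states tracking whether the input so far still matches the prefix `bab`; the second has 4 states tracking how much of the suffix `baa` has currently been matched. A product state is a pair (one from each), accepting exactly when both do. Minimizing collapses redundant product states.
        a   b  
>  q0   q1  q2 
   q1   q1  q1 
   q2   q3  q1 
   q3   q1  q4 
   q4   q5  q4 
   q5   q6  q4 
 * q6   q7  q4 
   q7   q7  q4 
(> = start, * = accepting)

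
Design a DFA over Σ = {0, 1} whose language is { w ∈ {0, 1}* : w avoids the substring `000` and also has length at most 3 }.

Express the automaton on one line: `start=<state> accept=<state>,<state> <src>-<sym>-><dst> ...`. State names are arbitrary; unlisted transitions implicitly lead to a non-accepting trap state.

start=s0 accept=s0,s1,s2,s3,s4,s5,s7,s8,s9 s0-0->s1 s0-1->s2 s1-0->s3 s1-1->s4 s2-0->s5 s2-1->s4 s3-0->s6 s3-1->s7 s4-0->s8 s4-1->s7 s5-0->s9 s5-1->s7 s6-0->s10 s6-1->s10 s7-0->s11 s7-1->s12 s8-0->s13 s8-1->s12 s9-0->s10 s9-1->s12 s10-0->s10 s10-1->s10 s11-0->s13 s11-1->s12 s12-0->s11 s12-1->s12 s13-0->s10 s13-1->s12

Run two small machines in parallel and take their product. One (4 states) tracks partial matches of the forbidden pattern `000`; the other (5 states) tracks the input length, saturating at 4. Each combined state is a pair, one component from each; accept when both components accept.
A 14-state machine:
          0    1  
>* s0     s1   s2 
 * s1     s3   s4 
 * s2     s5   s4 
 * s3     s6   s7 
 * s4     s8   s7 
 * s5     s9   s7 
   s6    s10  s10 
 * s7    s11  s12 
 * s8    s13  s12 
 * s9    s10  s12 
   s10   s10  s10 
   s11   s13  s12 
   s12   s11  s12 
   s13   s10  s12 
(> = start, * = accepting)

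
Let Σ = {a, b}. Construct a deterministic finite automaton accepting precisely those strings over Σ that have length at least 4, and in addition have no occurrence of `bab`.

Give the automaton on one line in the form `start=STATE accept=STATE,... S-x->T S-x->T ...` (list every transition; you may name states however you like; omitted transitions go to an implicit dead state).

start=q0 accept=q10,q11,q12,q14,q15,q16 q0-a->q1 q0-b->q2 q1-a->q3 q1-b->q4 q2-a->q5 q2-b->q4 q3-a->q6 q3-b->q7 q4-a->q8 q4-b->q7 q5-a->q6 q5-b->q9 q6-a->q10 q6-b->q11 q7-a->q12 q7-b->q11 q8-a->q10 q8-b->q13 q9-a->q13 q9-b->q13 q10-a->q14 q10-b->q15 q11-a->q16 q11-b->q15 q12-a->q14 q12-b->q17 q13-a->q17 q13-b->q17 q14-a->q14 q14-b->q15 q15-a->q16 q15-b->q15 q16-a->q14 q16-b->q17 q17-a->q17 q17-b->q17

Handle the two conditions separately and then intersect. One (6 states) tracks the input length, saturating at 5; the other (4 states) tracks partial matches of the forbidden pattern `bab`. Each combined state is a pair, one component from each; accept when both components accept.
          a    b  
>  q0     q1   q2 
   q1     q3   q4 
   q2     q5   q4 
   q3     q6   q7 
   q4     q8   q7 
   q5     q6   q9 
   q6    q10  q11 
   q7    q12  q11 
   q8    q10  q13 
   q9    q13  q13 
 * q10   q14  q15 
 * q11   q16  q15 
 * q12   q14  q17 
   q13   q17  q17 
 * q14   q14  q15 
 * q15   q16  q15 
 * q16   q14  q17 
   q17   q17  q17 
(> = start, * = accepting)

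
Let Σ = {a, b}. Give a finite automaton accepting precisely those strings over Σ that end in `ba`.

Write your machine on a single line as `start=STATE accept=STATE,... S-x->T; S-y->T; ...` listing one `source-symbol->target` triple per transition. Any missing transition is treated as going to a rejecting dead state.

Remember how much of `ba` the current input suffix matches. State s0 means no match yet; s1 means the last symbol is `b`; s2 means the last 2 symbols are `ba`. Only s2 accepts. On a mismatch, fall back to the longest proper suffix that is still a prefix of `ba`.
With 3 states:
        a   b  
>  s0   s0  s1 
   s1   s2  s1 
 * s2   s0  s1 
(> = start, * = accepting)

start=s0; accept=s2; s0-a->s0; s0-b->s1; s1-a->s2; s1-b->s1; s2-a->s0; s2-b->s1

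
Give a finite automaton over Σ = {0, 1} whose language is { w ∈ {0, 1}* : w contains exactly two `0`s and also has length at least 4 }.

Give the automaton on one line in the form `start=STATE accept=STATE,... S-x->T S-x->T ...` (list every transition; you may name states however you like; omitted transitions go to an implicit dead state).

Handle the two conditions separately and then intersect. The first has 4 states tracking the count of `0`s, saturating at 3; the second has 6 states tracking the input length, saturating at 5. A product state is a pair (one from each), accepting exactly when both do.
With 18 states:
          0    1  
>  q0     q1   q2 
   q1     q3   q4 
   q2     q4   q5 
   q3     q6   q7 
   q4     q7   q8 
   q5     q8   q9 
   q6    q10  q10 
   q7    q10  q11 
   q8    q11  q12 
   q9    q12  q13 
   q10   q14  q14 
 * q11   q14  q15 
   q12   q15  q16 
   q13   q16  q17 
   q14   q14  q14 
 * q15   q14  q15 
   q16   q15  q16 
   q17   q16  q17 
(> = start, * = accepting)

start=q0 accept=q11,q15 q0-0->q1 q0-1->q2 q1-0->q3 q1-1->q4 q2-0->q4 q2-1->q5 q3-0->q6 q3-1->q7 q4-0->q7 q4-1->q8 q5-0->q8 q5-1->q9 q6-0->q10 q6-1->q10 q7-0->q10 q7-1->q11 q8-0->q11 q8-1->q12 q9-0->q12 q9-1->q13 q10-0->q14 q10-1->q14 q11-0->q14 q11-1->q15 q12-0->q15 q12-1->q16 q13-0->q16 q13-1->q17 q14-0->q14 q14-1->q14 q15-0->q14 q15-1->q15 q16-0->q15 q16-1->q16 q17-0->q16 q17-1->q17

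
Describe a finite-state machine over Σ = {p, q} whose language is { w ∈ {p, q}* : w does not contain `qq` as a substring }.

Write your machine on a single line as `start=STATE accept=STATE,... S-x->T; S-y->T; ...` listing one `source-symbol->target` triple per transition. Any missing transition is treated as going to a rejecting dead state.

This is the complement of 'contains `qq`'. Use the same substring-matching states — S0 through S2 holding how much of `qq` has just been matched — but flip the accepting set: everything except the trap S2 accepts.
3 states suffice.
        p   q  
>* S0   S0  S1 
 * S1   S0  S2 
   S2   S2  S2 
(> = start, * = accepting)

start=S0; accept=S0,S1; S0-p->S0; S0-q->S1; S1-p->S0; S1-q->S2; S2-p->S2; S2-q->S2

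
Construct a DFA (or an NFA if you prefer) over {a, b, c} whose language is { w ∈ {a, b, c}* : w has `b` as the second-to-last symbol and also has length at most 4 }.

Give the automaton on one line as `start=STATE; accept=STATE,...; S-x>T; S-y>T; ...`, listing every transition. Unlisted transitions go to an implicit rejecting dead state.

Run two small machines in parallel and take their product. The first has 13 states tracking the last 2 symbols read; the second has 6 states tracking the input length, saturating at 5. A product state is a pair (one from each), accepting exactly when both do. Equivalent product states are then merged.
With 11 states:
          a    b    c  
>  S0     S1   S2   S1 
   S1     S3   S4   S3 
   S2     S5   S6   S5 
   S3     S7   S8   S7 
   S4     S9  S10   S9 
 * S5     S7   S8   S7 
 * S6     S9  S10   S9 
   S7     S7   S7   S7 
   S8     S9   S9   S9 
 * S9     S7   S7   S7 
 * S10    S9   S9   S9 
(> = start, * = accepting)

start=S0; accept=S5,S6,S9,S10; S0-a>S1; S0-b>S2; S0-c>S1; S1-a>S3; S1-b>S4; S1-c>S3; S2-a>S5; S2-b>S6; S2-c>S5; S3-a>S7; S3-b>S8; S3-c>S7; S4-a>S9; S4-b>S10; S4-c>S9; S5-a>S7; S5-b>S8; S5-c>S7; S6-a>S9; S6-b>S10; S6-c>S9; S7-a>S7; S7-b>S7; S7-c>S7; S8-a>S9; S8-b>S9; S8-c>S9; S9-a>S7; S9-b>S7; S9-c>S7; S10-a>S9; S10-b>S9; S10-c>S9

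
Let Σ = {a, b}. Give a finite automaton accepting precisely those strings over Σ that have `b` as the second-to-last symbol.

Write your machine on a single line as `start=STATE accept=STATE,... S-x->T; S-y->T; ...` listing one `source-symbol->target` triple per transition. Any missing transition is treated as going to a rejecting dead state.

start=q0; accept=q5,q6; q0-a->q1; q0-b->q2; q1-a->q3; q1-b->q4; q2-a->q5; q2-b->q6; q3-a->q3; q3-b->q4; q4-a->q5; q4-b->q6; q5-a->q3; q5-b->q4; q6-a->q5; q6-b->q6

A DFA must remember the last 2 symbols (since which symbol is second-to-last isn't known until the input ends). Use one state per possible window of the last ≤2 symbols; accept from those whose window starts with `b`.
A 7-state machine:
        a   b  
>  q0   q1  q2 
   q1   q3  q4 
   q2   q5  q6 
   q3   q3  q4 
   q4   q5  q6 
 * q5   q3  q4 
 * q6   q5  q6 
(> = start, * = accepting)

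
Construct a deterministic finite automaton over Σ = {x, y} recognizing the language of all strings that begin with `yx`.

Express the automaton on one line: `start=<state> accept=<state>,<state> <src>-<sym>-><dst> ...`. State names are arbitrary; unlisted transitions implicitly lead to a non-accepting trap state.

Check the first 2 symbols one by one: q0 through q1 record how many have matched `yx` so far; any wrong symbol goes to the dead state q3. After all 2 match we enter the accepting sink q2.
        x   y  
>  q0   q3  q1 
   q1   q2  q3 
 * q2   q2  q2 
   q3   q3  q3 
(> = start, * = accepting)

start=q0 accept=q2 q0-x->q3 q0-y->q1 q1-x->q2 q1-y->q3 q2-x->q2 q2-y->q2 q3-x->q3 q3-y->q3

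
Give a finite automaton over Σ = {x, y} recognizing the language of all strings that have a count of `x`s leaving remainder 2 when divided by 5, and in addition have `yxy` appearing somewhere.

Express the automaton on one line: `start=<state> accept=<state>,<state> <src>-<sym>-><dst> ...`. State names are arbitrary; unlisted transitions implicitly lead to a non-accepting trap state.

Build one automaton per condition and run them in lockstep. The first has 5 states tracking the count of `x`s modulo 5; the second has 4 states tracking whether and how much of `yxy` has been seen. A product state is a pair (one from each), accepting exactly when both do.
       x  y 
>  A   B  C 
   B   D  E 
   C   F  C 
   D   G  H 
   E   I  E 
   F   D  J 
   G   K  L 
   H   M  H 
   I   G  N 
   J   N  J 
   K   A  O 
   L   P  L 
   M   K  Q 
 * N   Q  N 
   O   R  O 
   P   A  S 
   Q   S  Q 
   R   B  T 
   S   T  S 
   T   J  T 
(> = start, * = accepting)

start=A accept=N A-x->B A-y->C B-x->D B-y->E C-x->F C-y->C D-x->G D-y->H E-x->I E-y->E F-x->D F-y->J G-x->K G-y->L H-x->M H-y->H I-x->G I-y->N J-x->N J-y->J K-x->A K-y->O L-x->P L-y->L M-x->K M-y->Q N-x->Q N-y->N O-x->R O-y->O P-x->A P-y->S Q-x->S Q-y->Q R-x->B R-y->T S-x->T S-y->S T-x->J T-y->T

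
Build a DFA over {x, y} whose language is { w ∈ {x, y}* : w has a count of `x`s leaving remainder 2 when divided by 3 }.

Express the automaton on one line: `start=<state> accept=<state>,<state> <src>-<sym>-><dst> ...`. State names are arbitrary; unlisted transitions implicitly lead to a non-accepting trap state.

The only thing that matters is how many `x`s have appeared, reduced mod 3. Use one state per residue: q0 for 0, …, q2 for 2. Reading `x` moves to the next residue; anything else stays put. q2 is accepting.
        x   y  
>  q0   q1  q0 
   q1   q2  q1 
 * q2   q0  q2 
(> = start, * = accepting)

start=q0 accept=q2 q0-x->q1 q0-y->q0 q1-x->q2 q1-y->q1 q2-x->q0 q2-y->q2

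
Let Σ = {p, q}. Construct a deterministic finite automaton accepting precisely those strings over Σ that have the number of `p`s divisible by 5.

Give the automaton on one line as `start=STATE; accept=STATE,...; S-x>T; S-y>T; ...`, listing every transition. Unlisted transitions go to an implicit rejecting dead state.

start=A; accept=A; A-p>B; A-q>A; B-p>C; B-q>B; C-p>D; C-q>C; D-p>E; D-q>D; E-p>A; E-q>E

Keep the running count of `p`s modulo 5: each `p` advances along the cycle A → B → C → D → E → A while other symbols loop. Accept at A.
A 5-state machine:
       p  q 
>* A   B  A 
   B   C  B 
   C   D  C 
   D   E  D 
   E   A  E 
(> = start, * = accepting)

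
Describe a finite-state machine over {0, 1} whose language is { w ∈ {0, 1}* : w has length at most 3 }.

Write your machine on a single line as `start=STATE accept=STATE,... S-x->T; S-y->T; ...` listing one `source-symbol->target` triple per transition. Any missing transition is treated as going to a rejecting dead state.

start=q0; accept=q0,q1,q2,q3; q0-0->q1; q0-1->q1; q1-0->q2; q1-1->q2; q2-0->q3; q2-1->q3; q3-0->q4; q3-1->q4; q4-0->q4; q4-1->q4

Count input length up to 4: every symbol moves from q0 toward q4, which means 'more than 3' and absorbs. Accept from {q0, q1, q2, q3}.
A 5-state machine:
        0   1  
>* q0   q1  q1 
 * q1   q2  q2 
 * q2   q3  q3 
 * q3   q4  q4 
   q4   q4  q4 
(> = start, * = accepting)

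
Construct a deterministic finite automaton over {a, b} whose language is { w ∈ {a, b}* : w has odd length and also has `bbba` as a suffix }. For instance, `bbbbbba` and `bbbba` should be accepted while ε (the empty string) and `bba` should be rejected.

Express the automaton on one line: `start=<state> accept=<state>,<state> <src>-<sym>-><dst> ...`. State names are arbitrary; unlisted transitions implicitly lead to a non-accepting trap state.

start=s0 accept=s9 s0-a->s1 s0-b->s2 s1-a->s0 s1-b->s3 s2-a->s0 s2-b->s4 s3-a->s1 s3-b->s5 s4-a->s1 s4-b->s6 s5-a->s0 s5-b->s7 s6-a->s8 s6-b->s7 s7-a->s9 s7-b->s6 s8-a->s1 s8-b->s2 s9-a->s0 s9-b->s3

Handle the two conditions separately and then intersect. The first has 2 states tracking the input length modulo 2; the second has 5 states tracking how much of the suffix `bbba` has currently been matched. A product state is a pair (one from each), accepting exactly when both do.
10 states suffice.
        a   b  
>  s0   s1  s2 
   s1   s0  s3 
   s2   s0  s4 
   s3   s1  s5 
   s4   s1  s6 
   s5   s0  s7 
   s6   s8  s7 
   s7   s9  s6 
   s8   s1  s2 
 * s9   s0  s3 
(> = start, * = accepting)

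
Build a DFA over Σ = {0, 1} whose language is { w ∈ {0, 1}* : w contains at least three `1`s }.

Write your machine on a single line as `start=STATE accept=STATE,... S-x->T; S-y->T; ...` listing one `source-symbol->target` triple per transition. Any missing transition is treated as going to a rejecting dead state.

start=A; accept=D,E; A-0->A; A-1->B; B-0->B; B-1->C; C-0->C; C-1->D; D-0->D; D-1->E; E-0->E; E-1->E

Only the number of `1`s matters, and only up to 4. Make a chain A → B → C → D → E advanced by each `1` (with E absorbing); every other symbol self-loops. The accepting set is {D, E}.
With 5 states:
       0  1 
>  A   A  B 
   B   B  C 
   C   C  D 
 * D   D  E 
 * E   E  E 
(> = start, * = accepting)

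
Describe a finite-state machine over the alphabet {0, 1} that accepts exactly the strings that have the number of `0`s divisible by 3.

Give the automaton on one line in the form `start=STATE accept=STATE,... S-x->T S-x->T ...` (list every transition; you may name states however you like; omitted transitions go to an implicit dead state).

start=A accept=A A-0->B A-1->A B-0->C B-1->B C-0->A C-1->C

The only thing that matters is how many `0`s have appeared, reduced mod 3. Use one state per residue: A for 0, …, C for 2. Reading `0` moves to the next residue; anything else stays put. A is accepting.
3 states suffice.
       0  1 
>* A   B  A 
   B   C  B 
   C   A  C 
(> = start, * = accepting)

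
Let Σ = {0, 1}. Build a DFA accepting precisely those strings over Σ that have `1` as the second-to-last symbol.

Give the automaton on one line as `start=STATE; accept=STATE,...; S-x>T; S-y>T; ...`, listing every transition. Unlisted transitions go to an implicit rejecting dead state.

start=s0; accept=s5,s6; s0-0>s1; s0-1>s2; s1-0>s3; s1-1>s4; s2-0>s5; s2-1>s6; s3-0>s3; s3-1>s4; s4-0>s5; s4-1>s6; s5-0>s3; s5-1>s4; s6-0>s5; s6-1>s6

A DFA must remember the last 2 symbols (since which symbol is second-to-last isn't known until the input ends). Use one state per possible window of the last ≤2 symbols; accept from those whose window starts with `1`.
With 7 states:
        0   1  
>  s0   s1  s2 
   s1   s3  s4 
   s2   s5  s6 
   s3   s3  s4 
   s4   s5  s6 
 * s5   s3  s4 
 * s6   s5  s6 
(> = start, * = accepting)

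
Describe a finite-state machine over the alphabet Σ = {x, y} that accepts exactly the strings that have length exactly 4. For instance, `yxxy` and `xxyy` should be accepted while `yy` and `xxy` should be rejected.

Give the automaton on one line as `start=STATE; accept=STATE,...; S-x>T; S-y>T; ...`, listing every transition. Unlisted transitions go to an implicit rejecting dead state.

start=q0; accept=q4; q0-x>q1; q0-y>q1; q1-x>q2; q1-y>q2; q2-x>q3; q2-y>q3; q3-x>q4; q3-y>q4; q4-x>q5; q4-y>q5; q5-x>q5; q5-y>q5

Count input length up to 5: every symbol moves from q0 toward q5, which means 'more than 4' and absorbs. Accept from {q4}.
6 states suffice.
        x   y  
>  q0   q1  q1 
   q1   q2  q2 
   q2   q3  q3 
   q3   q4  q4 
 * q4   q5  q5 
   q5   q5  q5 
(> = start, * = accepting)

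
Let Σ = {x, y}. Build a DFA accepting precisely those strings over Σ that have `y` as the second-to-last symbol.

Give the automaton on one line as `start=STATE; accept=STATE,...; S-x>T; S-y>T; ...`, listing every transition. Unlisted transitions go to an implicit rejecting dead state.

start=A; accept=F,G; A-x>B; A-y>C; B-x>D; B-y>E; C-x>F; C-y>G; D-x>D; D-y>E; E-x>F; E-y>G; F-x>D; F-y>E; G-x>F; G-y>G

Because acceptance depends on a position counted from the end, the machine has to buffer the most recent 2 symbols. Make each state the string of the last up-to-2 symbols read; on input `x` shift the window left and append `x`. Accept when the buffered window has length 2 and begins with `y`.
7 states suffice.
       x  y 
>  A   B  C 
   B   D  E 
   C   F  G 
   D   D  E 
   E   F  G 
 * F   D  E 
 * G   F  G 
(> = start, * = accepting)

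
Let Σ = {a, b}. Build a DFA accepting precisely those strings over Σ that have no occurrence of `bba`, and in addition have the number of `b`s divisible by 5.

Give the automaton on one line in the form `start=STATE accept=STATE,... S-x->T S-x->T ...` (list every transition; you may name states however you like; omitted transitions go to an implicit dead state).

start=q0 accept=q0,q12,q19 q0-a->q0 q0-b->q1 q1-a->q2 q1-b->q3 q2-a->q2 q2-b->q4 q3-a->q5 q3-b->q6 q4-a->q7 q4-b->q6 q5-a->q5 q5-b->q8 q6-a->q8 q6-b->q9 q7-a->q7 q7-b->q10 q8-a->q8 q8-b->q11 q9-a->q11 q9-b->q12 q10-a->q13 q10-b->q9 q11-a->q11 q11-b->q14 q12-a->q14 q12-b->q15 q13-a->q13 q13-b->q16 q14-a->q14 q14-b->q17 q15-a->q17 q15-b->q3 q16-a->q18 q16-b->q12 q17-a->q17 q17-b->q5 q18-a->q18 q18-b->q19 q19-a->q0 q19-b->q15

Handle the two conditions separately and then intersect. One (4 states) tracks partial matches of the forbidden pattern `bba`; the other (5 states) tracks the count of `b`s modulo 5. Each combined state is a pair, one component from each; accept when both components accept.
A 20-state machine:
          a    b  
>* q0     q0   q1 
   q1     q2   q3 
   q2     q2   q4 
   q3     q5   q6 
   q4     q7   q6 
   q5     q5   q8 
   q6     q8   q9 
   q7     q7  q10 
   q8     q8  q11 
   q9    q11  q12 
   q10   q13   q9 
   q11   q11  q14 
 * q12   q14  q15 
   q13   q13  q16 
   q14   q14  q17 
   q15   q17   q3 
   q16   q18  q12 
   q17   q17   q5 
   q18   q18  q19 
 * q19    q0  q15 
(> = start, * = accepting)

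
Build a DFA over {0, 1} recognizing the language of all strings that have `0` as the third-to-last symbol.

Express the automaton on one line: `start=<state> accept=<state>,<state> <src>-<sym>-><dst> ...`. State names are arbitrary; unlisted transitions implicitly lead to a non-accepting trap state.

start=S0 accept=S7,S8,S9,S10 S0-0->S1 S0-1->S2 S1-0->S3 S1-1->S4 S2-0->S5 S2-1->S6 S3-0->S7 S3-1->S8 S4-0->S9 S4-1->S10 S5-0->S11 S5-1->S12 S6-0->S13 S6-1->S14 S7-0->S7 S7-1->S8 S8-0->S9 S8-1->S10 S9-0->S11 S9-1->S12 S10-0->S13 S10-1->S14 S11-0->S7 S11-1->S8 S12-0->S9 S12-1->S10 S13-0->S11 S13-1->S12 S14-0->S13 S14-1->S14

Because acceptance depends on a position counted from the end, the machine has to buffer the most recent 3 symbols. Make each state the string of the last up-to-3 symbols read; on input `x` shift the window left and append `x`. Accept when the buffered window has length 3 and begins with `0`.
15 states suffice.
          0    1  
>  S0     S1   S2 
   S1     S3   S4 
   S2     S5   S6 
   S3     S7   S8 
   S4     S9  S10 
   S5    S11  S12 
   S6    S13  S14 
 * S7     S7   S8 
 * S8     S9  S10 
 * S9    S11  S12 
 * S10   S13  S14 
   S11    S7   S8 
   S12    S9  S10 
   S13   S11  S12 
   S14   S13  S14 
(> = start, * = accepting)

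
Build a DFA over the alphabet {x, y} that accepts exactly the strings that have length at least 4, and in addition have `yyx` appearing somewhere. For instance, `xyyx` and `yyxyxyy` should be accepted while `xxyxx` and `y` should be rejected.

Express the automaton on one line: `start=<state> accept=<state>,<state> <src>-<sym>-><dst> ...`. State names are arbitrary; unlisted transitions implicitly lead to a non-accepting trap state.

Build one automaton per condition and run them in lockstep. The first has 6 states tracking the input length, saturating at 5; the second has 4 states tracking whether and how much of `yyx` has been seen. A product state is a pair (one from each), accepting exactly when both do.
An 18-state machine:
          x    y  
>  S0     S1   S2 
   S1     S3   S4 
   S2     S3   S5 
   S3     S6   S7 
   S4     S6   S8 
   S5     S9   S8 
   S6    S10  S11 
   S7    S10  S12 
   S8    S13  S12 
   S9    S13  S13 
   S10   S14  S15 
   S11   S14  S16 
   S12   S17  S16 
 * S13   S17  S17 
   S14   S14  S15 
   S15   S14  S16 
   S16   S17  S16 
 * S17   S17  S17 
(> = start, * = accepting)

start=S0 accept=S13,S17 S0-x->S1 S0-y->S2 S1-x->S3 S1-y->S4 S2-x->S3 S2-y->S5 S3-x->S6 S3-y->S7 S4-x->S6 S4-y->S8 S5-x->S9 S5-y->S8 S6-x->S10 S6-y->S11 S7-x->S10 S7-y->S12 S8-x->S13 S8-y->S12 S9-x->S13 S9-y->S13 S10-x->S14 S10-y->S15 S11-x->S14 S11-y->S16 S12-x->S17 S12-y->S16 S13-x->S17 S13-y->S17 S14-x->S14 S14-y->S15 S15-x->S14 S15-y->S16 S16-x->S17 S16-y->S16 S17-x->S17 S17-y->S17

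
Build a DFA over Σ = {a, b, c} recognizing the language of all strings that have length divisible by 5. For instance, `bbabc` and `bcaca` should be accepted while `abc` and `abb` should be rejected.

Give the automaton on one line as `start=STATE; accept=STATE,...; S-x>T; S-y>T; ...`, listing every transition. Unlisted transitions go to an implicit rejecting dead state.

start=S0; accept=S0; S0-a>S1; S0-b>S1; S0-c>S1; S1-a>S2; S1-b>S2; S1-c>S2; S2-a>S3; S2-b>S3; S2-c>S3; S3-a>S4; S3-b>S4; S3-c>S4; S4-a>S0; S4-b>S0; S4-c>S0

Count input length modulo 5: every symbol advances one step around the cycle S0 → S1 → S2 → S3 → S4 → S0. Accept at S0.
A 5-state machine:
        a   b   c  
>* S0   S1  S1  S1 
   S1   S2  S2  S2 
   S2   S3  S3  S3 
   S3   S4  S4  S4 
   S4   S0  S0  S0 
(> = start, * = accepting)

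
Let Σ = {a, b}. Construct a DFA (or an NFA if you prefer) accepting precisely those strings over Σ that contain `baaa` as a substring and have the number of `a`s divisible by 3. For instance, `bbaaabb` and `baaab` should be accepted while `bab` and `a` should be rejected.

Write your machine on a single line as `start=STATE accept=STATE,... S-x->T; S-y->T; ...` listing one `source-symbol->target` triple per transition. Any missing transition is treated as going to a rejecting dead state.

Build one automaton per condition and run them in lockstep. One (5 states) tracks whether and how much of `baaa` has been seen; the other (3 states) tracks the count of `a`s modulo 3. Each combined state is a pair, one component from each; accept when both components accept.
A 15-state machine:
          a    b  
>  S0     S1   S2 
   S1     S3   S4 
   S2     S5   S2 
   S3     S0   S6 
   S4     S7   S4 
   S5     S8   S4 
   S6     S9   S6 
   S7    S10   S6 
   S8    S11   S6 
   S9    S12   S2 
   S10   S13   S2 
 * S11   S13  S11 
   S12   S14   S4 
   S13   S14  S13 
   S14   S11  S14 
(> = start, * = accepting)

start=S0; accept=S11; S0-a->S1; S0-b->S2; S1-a->S3; S1-b->S4; S2-a->S5; S2-b->S2; S3-a->S0; S3-b->S6; S4-a->S7; S4-b->S4; S5-a->S8; S5-b->S4; S6-a->S9; S6-b->S6; S7-a->S10; S7-b->S6; S8-a->S11; S8-b->S6; S9-a->S12; S9-b->S2; S10-a->S13; S10-b->S2; S11-a->S13; S11-b->S11; S12-a->S14; S12-b->S4; S13-a->S14; S13-b->S13; S14-a->S11; S14-b->S14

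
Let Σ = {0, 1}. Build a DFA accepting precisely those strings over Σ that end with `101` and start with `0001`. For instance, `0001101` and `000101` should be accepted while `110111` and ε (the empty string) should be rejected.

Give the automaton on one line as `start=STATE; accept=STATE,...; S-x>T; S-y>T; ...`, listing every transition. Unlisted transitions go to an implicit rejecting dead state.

Build one automaton per condition and run them in lockstep. One (4 states) tracks how much of the suffix `101` has currently been matched; the other (6 states) tracks whether the input so far still matches the prefix `0001`. Each combined state is a pair, one component from each; accept when both components accept. Minimizing collapses redundant product states.
With 9 states:
        0   1  
>  q0   q1  q2 
   q1   q3  q2 
   q2   q2  q2 
   q3   q4  q2 
   q4   q2  q5 
   q5   q6  q5 
   q6   q7  q8 
   q7   q7  q5 
 * q8   q6  q5 
(> = start, * = accepting)

start=q0; accept=q8; q0-0>q1; q0-1>q2; q1-0>q3; q1-1>q2; q2-0>q2; q2-1>q2; q3-0>q4; q3-1>q2; q4-0>q2; q4-1>q5; q5-0>q6; q5-1>q5; q6-0>q7; q6-1>q8; q7-0>q7; q7-1>q5; q8-0>q6; q8-1>q5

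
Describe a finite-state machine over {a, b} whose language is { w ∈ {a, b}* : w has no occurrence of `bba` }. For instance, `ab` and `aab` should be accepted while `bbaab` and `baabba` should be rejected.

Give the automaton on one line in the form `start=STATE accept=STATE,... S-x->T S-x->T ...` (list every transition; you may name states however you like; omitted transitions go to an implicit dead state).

start=q0 accept=q0,q1,q2 q0-a->q0 q0-b->q1 q1-a->q0 q1-b->q2 q2-a->q3 q2-b->q2 q3-a->q3 q3-b->q3

This is the complement of 'contains `bba`'. Use the same substring-matching states — q0 through q3 holding how much of `bba` has just been matched — but flip the accepting set: everything except the trap q3 accepts.
4 states suffice.
        a   b  
>* q0   q0  q1 
 * q1   q0  q2 
 * q2   q3  q2 
   q3   q3  q3 
(> = start, * = accepting)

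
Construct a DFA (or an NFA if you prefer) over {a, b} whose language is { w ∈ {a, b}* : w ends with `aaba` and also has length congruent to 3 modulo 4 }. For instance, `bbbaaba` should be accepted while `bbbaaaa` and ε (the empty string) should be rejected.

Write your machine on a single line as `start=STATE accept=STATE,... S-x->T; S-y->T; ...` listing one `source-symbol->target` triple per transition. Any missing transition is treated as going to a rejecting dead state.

start=q0; accept=q7; q0-a->q1; q0-b->q1; q1-a->q2; q1-b->q2; q2-a->q3; q2-b->q3; q3-a->q4; q3-b->q0; q4-a->q5; q4-b->q1; q5-a->q2; q5-b->q6; q6-a->q7; q6-b->q3; q7-a->q4; q7-b->q0

Run two small machines in parallel and take their product. The first has 5 states tracking how much of the suffix `aaba` has currently been matched; the second has 4 states tracking the input length modulo 4. A product state is a pair (one from each), accepting exactly when both do. Equivalent product states are then merged.
        a   b  
>  q0   q1  q1 
   q1   q2  q2 
   q2   q3  q3 
   q3   q4  q0 
   q4   q5  q1 
   q5   q2  q6 
   q6   q7  q3 
 * q7   q4  q0 
(> = start, * = accepting)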